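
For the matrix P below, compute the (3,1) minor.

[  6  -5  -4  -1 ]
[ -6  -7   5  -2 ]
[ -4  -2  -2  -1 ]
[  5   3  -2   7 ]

Delete row 3 and column 1; the remaining 3×3 submatrix is [-5 -4 -1; -7 5 -2; 3 -2 7].
Its determinant is -326.

-326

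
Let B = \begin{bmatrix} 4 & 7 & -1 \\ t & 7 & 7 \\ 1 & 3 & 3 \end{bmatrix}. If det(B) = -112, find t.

7

Expanding along the column containing t, det(B) is linear in t: det(B) = (-24)·t + (56).
Set (-24)·t + (56) = -112  ⇒  (-24)·t = -168  ⇒  t = 7.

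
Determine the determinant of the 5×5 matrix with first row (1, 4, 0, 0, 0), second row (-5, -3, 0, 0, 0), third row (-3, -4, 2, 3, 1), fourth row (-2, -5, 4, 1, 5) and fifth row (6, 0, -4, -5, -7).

748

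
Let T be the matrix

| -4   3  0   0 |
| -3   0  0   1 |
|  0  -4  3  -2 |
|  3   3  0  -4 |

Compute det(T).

-45

Expand along column 3 (it has 3 zeros):
  + (3) · M_33   where M_33 = det([-4 3 0; -3 0 1; 3 3 -4]) = -15
det = (+1)·(3)·(-15) = -45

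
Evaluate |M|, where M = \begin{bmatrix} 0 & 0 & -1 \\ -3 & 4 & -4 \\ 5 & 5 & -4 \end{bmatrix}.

Expand along row 1:
  + (-1) · |-3 4; 5 5| = (-1)·(-15 − 20) = 35

35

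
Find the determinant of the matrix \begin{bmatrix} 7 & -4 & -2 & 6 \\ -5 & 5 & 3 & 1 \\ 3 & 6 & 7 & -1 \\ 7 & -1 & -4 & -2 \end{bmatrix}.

Expand along row 1:
  + (7) · M_11   where M_11 = det([5 3 1; 6 7 -1; -1 -4 -2]) = -68
  − (-4) · M_12   where M_12 = det([-5 3 1; 3 7 -1; 7 -4 -2]) = 26
  + (-2) · M_13   where M_13 = det([-5 5 1; 3 6 -1; 7 -1 -2]) = 15
  − (6) · M_14   where M_14 = det([-5 5 3; 3 6 7; 7 -1 -4]) = 255
det = (+1)·(7)·(-68) + (-1)·(-4)·(26) + (+1)·(-2)·(15) + (-1)·(6)·(255) = -1932

-1932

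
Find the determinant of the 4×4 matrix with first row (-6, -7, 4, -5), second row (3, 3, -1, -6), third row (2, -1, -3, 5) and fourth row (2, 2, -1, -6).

110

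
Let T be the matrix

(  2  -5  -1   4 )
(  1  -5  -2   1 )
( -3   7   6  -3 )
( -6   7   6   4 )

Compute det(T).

Expand along row 1:
  + (2) · M_11   where M_11 = det([-5 -2 1; 7 6 -3; 7 6 4]) = -112
  − (-5) · M_12   where M_12 = det([1 -2 1; -3 6 -3; -6 6 4]) = 0
  + (-1) · M_13   where M_13 = det([1 -5 1; -3 7 -3; -6 7 4]) = -80
  − (4) · M_14   where M_14 = det([1 -5 -2; -3 7 6; -6 7 6]) = 48
det = (+1)·(2)·(-112) + (-1)·(-5)·(0) + (+1)·(-1)·(-80) + (-1)·(4)·(48) = -336

|T| = -336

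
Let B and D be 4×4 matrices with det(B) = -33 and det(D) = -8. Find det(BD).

264

det(BD) = det(B)·det(D) = (-33)·(-8) = 264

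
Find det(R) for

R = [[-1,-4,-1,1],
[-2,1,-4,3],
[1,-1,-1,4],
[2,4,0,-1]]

-104

Expand along row 4 (it has 1 zero):
  − (2) · M_41   where M_41 = det([-4 -1 1; 1 -4 3; -1 -1 4]) = 54
  + (4) · M_42   where M_42 = det([-1 -1 1; -2 -4 3; 1 -1 4]) = 8
  + (-1) · M_44   where M_44 = det([-1 -4 -1; -2 1 -4; 1 -1 -1]) = 28
det = (-1)·(2)·(54) + (+1)·(4)·(8) + (+1)·(-1)·(28) = -104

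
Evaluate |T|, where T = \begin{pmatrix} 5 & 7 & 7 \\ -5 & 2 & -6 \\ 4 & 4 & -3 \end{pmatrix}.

Expand along column 1:
  + 5 · |2 -6; 4 -3| = 5·(-6 − (-24)) = 90
  − (-5) · |7 7; 4 -3| = −(-5)·(-21 − 28) = -245
  + 4 · |7 7; 2 -6| = 4·(-42 − 14) = -224
Sum: (90) + (-245) + (-224) = -379

The determinant is -379.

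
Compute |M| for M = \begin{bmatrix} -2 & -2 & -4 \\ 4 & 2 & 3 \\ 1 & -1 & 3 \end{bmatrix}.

|M| = 24

Expand along row 1:
  + (-2) · |2 3; -1 3| = (-2)·(6 − (-3)) = -18
  − (-2) · |4 3; 1 3| = −(-2)·(12 − 3) = 18
  + (-4) · |4 2; 1 -1| = (-4)·(-4 − 2) = 24
Sum: (-18) + (18) + (24) = 24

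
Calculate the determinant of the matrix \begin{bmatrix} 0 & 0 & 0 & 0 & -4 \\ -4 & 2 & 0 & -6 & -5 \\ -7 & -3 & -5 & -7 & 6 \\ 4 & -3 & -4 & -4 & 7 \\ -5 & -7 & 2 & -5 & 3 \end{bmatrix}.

Expand along row 1 (it has 4 zeros):
  + (-4) · M_15   where M_15 = det([-4 2 0 -6; -7 -3 -5 -7; 4 -3 -4 -4; -5 -7 2 -5]) = 2770
det = (+1)·(-4)·(2770) = -11080

-11080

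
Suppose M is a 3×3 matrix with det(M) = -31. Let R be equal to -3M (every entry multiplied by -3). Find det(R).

837

For a 3×3 matrix, det(-3M) = (-3)^3·det(M) = -27·det(M).
det(R) = (-27)·(-31) = 837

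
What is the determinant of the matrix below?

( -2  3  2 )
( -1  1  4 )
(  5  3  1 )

69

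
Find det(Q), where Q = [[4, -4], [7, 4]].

44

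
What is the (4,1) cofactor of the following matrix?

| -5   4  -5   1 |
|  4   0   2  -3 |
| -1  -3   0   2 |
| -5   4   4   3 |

Delete row 4 and column 1; the remaining 3×3 submatrix is [4 -5 1; 0 2 -3; -3 0 2].
Its determinant is -23.
The cofactor carries sign (−1)^(4+1) = −1, so C_{4,1} = −(-23) = 23.

23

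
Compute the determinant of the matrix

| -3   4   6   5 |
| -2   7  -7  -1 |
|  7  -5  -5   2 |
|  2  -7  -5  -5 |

Expand along row 1:
  + (-3) · M_11   where M_11 = det([7 -7 -1; -5 -5 2; -7 -5 -5]) = 528
  − (4) · M_12   where M_12 = det([-2 -7 -1; 7 -5 2; 2 -5 -5]) = -318
  + (6) · M_13   where M_13 = det([-2 7 -1; 7 -5 2; 2 -7 -5]) = 234
  − (5) · M_14   where M_14 = det([-2 7 -7; 7 -5 -5; 2 -7 -5]) = 468
det = (+1)·(-3)·(528) + (-1)·(4)·(-318) + (+1)·(6)·(234) + (-1)·(5)·(468) = -1248

-1248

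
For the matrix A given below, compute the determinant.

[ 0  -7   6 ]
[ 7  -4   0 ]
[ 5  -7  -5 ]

|A| = -419

Expand along row 1:
  − (-7) · |7 0; 5 -5| = −(-7)·(-35 − 0) = -245
  + 6 · |7 -4; 5 -7| = 6·(-49 − (-20)) = -174
Sum: (-245) + (-174) = -419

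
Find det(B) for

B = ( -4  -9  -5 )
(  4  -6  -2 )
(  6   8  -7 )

The determinant is -716.

Expand along row 1:
  + (-4) · |-6 -2; 8 -7| = (-4)·(42 − (-16)) = -232
  − (-9) · |4 -2; 6 -7| = −(-9)·(-28 − (-12)) = -144
  + (-5) · |4 -6; 6 8| = (-5)·(32 − (-36)) = -340
Sum: (-232) + (-144) + (-340) = -716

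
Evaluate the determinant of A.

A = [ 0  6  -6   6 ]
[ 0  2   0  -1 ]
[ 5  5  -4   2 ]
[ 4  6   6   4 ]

|A| = 1032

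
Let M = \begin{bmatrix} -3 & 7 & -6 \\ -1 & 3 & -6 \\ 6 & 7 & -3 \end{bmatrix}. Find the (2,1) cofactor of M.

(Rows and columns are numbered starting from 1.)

-21

Delete row 2 and column 1; the remaining 2×2 submatrix is [7 -6; 7 -3].
Its determinant is 7·(-3) − (-6)·7 = 21.
The cofactor carries sign (−1)^(2+1) = −1, so C_{2,1} = −(21) = -21.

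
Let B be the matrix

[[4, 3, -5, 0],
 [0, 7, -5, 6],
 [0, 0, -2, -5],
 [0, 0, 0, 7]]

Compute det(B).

B is upper triangular, so det(B) is the product of the diagonal entries:
det = (4) · (7) · (-2) · (7) = -392

The determinant is -392.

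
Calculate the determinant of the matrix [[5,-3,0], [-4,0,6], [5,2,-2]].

-126

Expand along column 2:
  − (-3) · |-4 6; 5 -2| = −(-3)·(8 − 30) = -66
  − 2 · |5 0; -4 6| = −2·(30 − 0) = -60
Sum: (-66) + (-60) = -126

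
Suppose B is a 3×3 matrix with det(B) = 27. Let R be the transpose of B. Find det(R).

det(Bᵀ) = det(B).
det(R) = (1)·(27) = 27

The determinant is 27.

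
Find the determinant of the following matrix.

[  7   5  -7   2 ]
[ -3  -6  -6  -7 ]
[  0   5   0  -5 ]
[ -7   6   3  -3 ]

Expand along row 3 (it has 2 zeros):
  − (5) · M_32   where M_32 = det([7 -7 2; -3 -6 -7; -7 3 -3]) = -109
  − (-5) · M_34   where M_34 = det([7 5 -7; -3 -6 -6; -7 6 3]) = 801
det = (-1)·(5)·(-109) + (-1)·(-5)·(801) = 4550

The determinant is 4550.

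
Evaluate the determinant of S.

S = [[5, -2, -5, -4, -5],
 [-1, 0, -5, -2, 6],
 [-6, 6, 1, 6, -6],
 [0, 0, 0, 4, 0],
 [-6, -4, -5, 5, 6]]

-15320

Expand along row 4 (it has 4 zeros):
  + (4) · M_44   where M_44 = det([5 -2 -5 -5; -1 0 -5 6; -6 6 1 -6; -6 -4 -5 6]) = -3830
det = (+1)·(4)·(-3830) = -15320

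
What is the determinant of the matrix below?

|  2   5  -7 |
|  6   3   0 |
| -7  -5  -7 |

231

Expand along row 2:
  − 6 · |5 -7; -5 -7| = −6·(-35 − 35) = 420
  + 3 · |2 -7; -7 -7| = 3·(-14 − 49) = -189
Sum: (420) + (-189) = 231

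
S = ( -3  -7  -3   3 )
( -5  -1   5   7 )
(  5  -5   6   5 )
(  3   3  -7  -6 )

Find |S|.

The determinant is -1428.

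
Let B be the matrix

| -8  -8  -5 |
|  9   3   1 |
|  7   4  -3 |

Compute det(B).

Expand along column 1:
  + (-8) · |3 1; 4 -3| = (-8)·(-9 − 4) = 104
  − 9 · |-8 -5; 4 -3| = −9·(24 − (-20)) = -396
  + 7 · |-8 -5; 3 1| = 7·(-8 − (-15)) = 49
Sum: (104) + (-396) + (49) = -243

-243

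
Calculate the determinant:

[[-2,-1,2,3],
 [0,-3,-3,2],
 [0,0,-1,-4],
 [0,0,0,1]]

The determinant is -6.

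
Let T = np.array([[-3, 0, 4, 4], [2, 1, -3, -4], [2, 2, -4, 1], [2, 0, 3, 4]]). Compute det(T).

Expand along column 2 (it has 2 zeros):
  + (1) · M_22   where M_22 = det([-3 4 4; 2 -4 1; 2 3 4]) = 89
  − (2) · M_32   where M_32 = det([-3 4 4; 2 -3 -4; 2 3 4]) = -16
det = (+1)·(1)·(89) + (-1)·(2)·(-16) = 121

|T| = 121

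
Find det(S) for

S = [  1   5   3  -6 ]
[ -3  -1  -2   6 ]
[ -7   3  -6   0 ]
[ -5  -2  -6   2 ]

Expand along row 3 (it has 1 zero):
  + (-7) · M_31   where M_31 = det([5 3 -6; -1 -2 6; -2 -6 2]) = 118
  − (3) · M_32   where M_32 = det([1 3 -6; -3 -2 6; -5 -6 2]) = -88
  + (-6) · M_33   where M_33 = det([1 5 -6; -3 -1 6; -5 -2 2]) = -116
det = (+1)·(-7)·(118) + (-1)·(3)·(-88) + (+1)·(-6)·(-116) = 134

det(S) = 134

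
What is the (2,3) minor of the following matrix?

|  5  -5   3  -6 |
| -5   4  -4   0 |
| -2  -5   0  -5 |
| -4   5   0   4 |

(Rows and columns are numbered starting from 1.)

65

Delete row 2 and column 3; the remaining 3×3 submatrix is [5 -5 -6; -2 -5 -5; -4 5 4].
Its determinant is 65.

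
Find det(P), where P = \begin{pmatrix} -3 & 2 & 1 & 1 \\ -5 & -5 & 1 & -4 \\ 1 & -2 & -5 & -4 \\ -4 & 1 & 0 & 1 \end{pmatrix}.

|P| = -174

Expand along row 4 (it has 1 zero):
  − (-4) · M_41   where M_41 = det([2 1 1; -5 1 -4; -2 -5 -4]) = -33
  + (1) · M_42   where M_42 = det([-3 1 1; -5 1 -4; 1 -5 -4]) = 72
  + (1) · M_44   where M_44 = det([-3 2 1; -5 -5 1; 1 -2 -5]) = -114
det = (-1)·(-4)·(-33) + (+1)·(1)·(72) + (+1)·(1)·(-114) = -174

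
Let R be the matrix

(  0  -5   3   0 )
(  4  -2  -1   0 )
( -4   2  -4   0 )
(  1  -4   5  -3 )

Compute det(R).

The determinant is 300.

Expand along column 4 (it has 3 zeros):
  + (-3) · M_44   where M_44 = det([0 -5 3; 4 -2 -1; -4 2 -4]) = -100
det = (+1)·(-3)·(-100) = 300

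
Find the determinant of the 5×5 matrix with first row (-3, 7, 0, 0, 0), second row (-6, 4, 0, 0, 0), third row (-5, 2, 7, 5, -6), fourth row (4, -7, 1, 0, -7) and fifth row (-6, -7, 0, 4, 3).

The determinant is 4710.

The matrix is block lower-triangular with a 2×2 block and a 3×3 block on the diagonal, so its determinant equals the product of the determinants of the diagonal blocks.
det of the 2×2 block = 30
det of the 3×3 block = 157
det = (30)·(157) = 4710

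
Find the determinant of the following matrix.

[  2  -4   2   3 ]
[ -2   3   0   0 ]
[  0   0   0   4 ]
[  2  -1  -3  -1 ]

8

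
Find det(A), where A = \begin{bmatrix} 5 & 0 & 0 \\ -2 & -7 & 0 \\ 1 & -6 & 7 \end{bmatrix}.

A is lower triangular, so det(A) is the product of the diagonal entries:
det = (5) · (-7) · (7) = -245

-245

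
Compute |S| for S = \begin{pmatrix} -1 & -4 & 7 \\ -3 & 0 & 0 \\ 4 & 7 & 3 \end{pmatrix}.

Expand along row 2:
  − (-3) · |-4 7; 7 3| = −(-3)·(-12 − 49) = -183

-183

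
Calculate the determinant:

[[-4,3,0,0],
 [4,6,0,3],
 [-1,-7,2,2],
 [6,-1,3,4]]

Expand along row 1 (it has 2 zeros):
  + (-4) · M_11   where M_11 = det([6 0 3; -7 2 2; -1 3 4]) = -45
  − (3) · M_12   where M_12 = det([4 0 3; -1 2 2; 6 3 4]) = -37
det = (+1)·(-4)·(-45) + (-1)·(3)·(-37) = 291

291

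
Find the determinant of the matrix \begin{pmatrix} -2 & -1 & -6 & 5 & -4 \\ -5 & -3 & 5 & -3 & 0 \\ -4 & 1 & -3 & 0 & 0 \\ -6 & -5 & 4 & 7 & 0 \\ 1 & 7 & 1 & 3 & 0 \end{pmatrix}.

Expand along column 5 (it has 4 zeros):
  + (-4) · M_15   where M_15 = det([-5 -3 5 -3; -4 1 -3 0; -6 -5 4 7; 1 7 1 3]) = 2814
det = (+1)·(-4)·(2814) = -11256

-11256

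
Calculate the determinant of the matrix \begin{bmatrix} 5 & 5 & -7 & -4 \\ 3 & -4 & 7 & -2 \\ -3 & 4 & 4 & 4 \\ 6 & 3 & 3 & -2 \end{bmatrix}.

-550

Expand along row 1:
  + (5) · M_11   where M_11 = det([-4 7 -2; 4 4 4; 3 3 -2]) = 220
  − (5) · M_12   where M_12 = det([3 7 -2; -3 4 4; 6 3 -2]) = 132
  + (-7) · M_13   where M_13 = det([3 -4 -2; -3 4 4; 6 3 -2]) = -66
  − (-4) · M_14   where M_14 = det([3 -4 7; -3 4 4; 6 3 3]) = -363
det = (+1)·(5)·(220) + (-1)·(5)·(132) + (+1)·(-7)·(-66) + (-1)·(-4)·(-363) = -550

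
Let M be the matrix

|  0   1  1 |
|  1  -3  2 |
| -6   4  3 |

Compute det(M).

Expand along row 1:
  − 1 · |1 2; -6 3| = −1·(3 − (-12)) = -15
  + 1 · |1 -3; -6 4| = 1·(4 − 18) = -14
Sum: (-15) + (-14) = -29

|M| = -29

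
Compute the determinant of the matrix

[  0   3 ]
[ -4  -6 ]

det = 0·(-6) − 3·(-4) = 0 − (-12) = 12

The determinant is 12.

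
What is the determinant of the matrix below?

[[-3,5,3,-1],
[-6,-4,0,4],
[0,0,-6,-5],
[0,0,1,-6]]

The matrix is block upper-triangular with a 2×2 block and a 2×2 block on the diagonal, so its determinant equals the product of the determinants of the diagonal blocks.
det of the 2×2 block = 42
det of the 2×2 block = 41
det = (42)·(41) = 1722

1722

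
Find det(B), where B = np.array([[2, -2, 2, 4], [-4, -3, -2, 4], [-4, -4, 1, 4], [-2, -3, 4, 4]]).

-88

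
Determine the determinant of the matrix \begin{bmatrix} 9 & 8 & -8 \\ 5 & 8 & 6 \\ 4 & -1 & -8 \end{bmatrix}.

Expand along column 1:
  + 9 · |8 6; -1 -8| = 9·(-64 − (-6)) = -522
  − 5 · |8 -8; -1 -8| = −5·(-64 − 8) = 360
  + 4 · |8 -8; 8 6| = 4·(48 − (-64)) = 448
Sum: (-522) + (360) + (448) = 286

286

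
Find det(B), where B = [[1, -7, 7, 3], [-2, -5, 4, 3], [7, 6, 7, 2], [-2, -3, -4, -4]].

344

Expand along row 1:
  + (1) · M_11   where M_11 = det([-5 4 3; 6 7 2; -3 -4 -4]) = 163
  − (-7) · M_12   where M_12 = det([-2 4 3; 7 7 2; -2 -4 -4]) = 94
  + (7) · M_13   where M_13 = det([-2 -5 3; 7 6 2; -2 -3 -4]) = -111
  − (3) · M_14   where M_14 = det([-2 -5 4; 7 6 7; -2 -3 -4]) = -100
det = (+1)·(1)·(163) + (-1)·(-7)·(94) + (+1)·(7)·(-111) + (-1)·(3)·(-100) = 344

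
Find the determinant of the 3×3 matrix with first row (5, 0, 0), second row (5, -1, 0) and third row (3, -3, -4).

The matrix is lower triangular, so the determinant is the product of the diagonal entries:
det = (5) · (-1) · (-4) = 20

20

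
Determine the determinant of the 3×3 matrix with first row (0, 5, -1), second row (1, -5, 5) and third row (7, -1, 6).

Expand along column 1:
  − 1 · |5 -1; -1 6| = −1·(30 − 1) = -29
  + 7 · |5 -1; -5 5| = 7·(25 − 5) = 140
Sum: (-29) + (140) = 111

The determinant is 111.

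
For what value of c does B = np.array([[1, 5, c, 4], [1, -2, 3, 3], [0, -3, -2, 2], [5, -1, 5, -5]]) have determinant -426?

Expanding along the column containing c, det(B) is linear in c: det(B) = (42)·c + (-594).
Set (42)·c + (-594) = -426  ⇒  (42)·c = 168  ⇒  c = 4.

4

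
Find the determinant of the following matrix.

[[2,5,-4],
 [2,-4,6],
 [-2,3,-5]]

2

Expand along column 1:
  + 2 · |-4 6; 3 -5| = 2·(20 − 18) = 4
  − 2 · |5 -4; 3 -5| = −2·(-25 − (-12)) = 26
  + (-2) · |5 -4; -4 6| = (-2)·(30 − 16) = -28
Sum: (4) + (26) + (-28) = 2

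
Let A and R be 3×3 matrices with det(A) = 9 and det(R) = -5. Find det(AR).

|AR| = -45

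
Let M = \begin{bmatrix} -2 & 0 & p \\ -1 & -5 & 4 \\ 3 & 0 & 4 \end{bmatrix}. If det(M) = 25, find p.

Expanding along the column containing p, det(M) is linear in p: det(M) = (15)·p + (40).
Set (15)·p + (40) = 25  ⇒  (15)·p = -15  ⇒  p = -1.

-1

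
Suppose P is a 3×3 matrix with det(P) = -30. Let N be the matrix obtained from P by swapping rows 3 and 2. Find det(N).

det(N) = 30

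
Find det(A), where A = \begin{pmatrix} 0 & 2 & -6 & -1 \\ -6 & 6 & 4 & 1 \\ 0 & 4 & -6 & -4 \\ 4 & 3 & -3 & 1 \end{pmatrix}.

Expand along column 1 (it has 2 zeros):
  − (-6) · M_21   where M_21 = det([2 -6 -1; 4 -6 -4; 3 -3 1]) = 54
  − (4) · M_41   where M_41 = det([2 -6 -1; 6 4 1; 4 -6 -4]) = -136
det = (-1)·(-6)·(54) + (-1)·(4)·(-136) = 868

868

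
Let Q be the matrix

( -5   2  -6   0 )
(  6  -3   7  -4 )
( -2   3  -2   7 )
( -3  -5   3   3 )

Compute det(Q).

155

Expand along row 1 (it has 1 zero):
  + (-5) · M_11   where M_11 = det([-3 7 -4; 3 -2 7; -5 3 3]) = -223
  − (2) · M_12   where M_12 = det([6 7 -4; -2 -2 7; -3 3 3]) = -219
  + (-6) · M_13   where M_13 = det([6 -3 -4; -2 3 7; -3 -5 3]) = 233
det = (+1)·(-5)·(-223) + (-1)·(2)·(-219) + (+1)·(-6)·(233) = 155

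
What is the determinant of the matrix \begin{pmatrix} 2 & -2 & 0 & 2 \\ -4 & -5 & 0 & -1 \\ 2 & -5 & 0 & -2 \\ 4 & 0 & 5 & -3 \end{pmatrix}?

Expand along column 3 (it has 3 zeros):
  − (5) · M_43   where M_43 = det([2 -2 2; -4 -5 -1; 2 -5 -2]) = 90
det = (-1)·(5)·(90) = -450

-450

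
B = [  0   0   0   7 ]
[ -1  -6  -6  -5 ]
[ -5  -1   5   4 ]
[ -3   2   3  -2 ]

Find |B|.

Expand along row 1 (it has 3 zeros):
  − (7) · M_14   where M_14 = det([-1 -6 -6; -5 -1 5; -3 2 3]) = 91
det = (-1)·(7)·(91) = -637

-637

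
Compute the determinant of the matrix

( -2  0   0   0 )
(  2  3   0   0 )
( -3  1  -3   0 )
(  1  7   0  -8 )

The matrix is lower triangular, so the determinant is the product of the diagonal entries:
det = (-2) · (3) · (-3) · (-8) = -144

-144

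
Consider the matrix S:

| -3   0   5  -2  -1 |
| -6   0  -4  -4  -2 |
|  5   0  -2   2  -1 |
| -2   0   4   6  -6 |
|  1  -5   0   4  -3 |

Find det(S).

The determinant is 5600.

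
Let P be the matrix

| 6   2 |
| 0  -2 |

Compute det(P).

-12

det(P) = 6·(-2) − 2·0 = -12 − 0 = -12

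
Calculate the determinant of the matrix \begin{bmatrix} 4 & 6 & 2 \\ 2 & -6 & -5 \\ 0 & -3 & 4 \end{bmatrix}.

Expand along row 3:
  − (-3) · |4 2; 2 -5| = −(-3)·(-20 − 4) = -72
  + 4 · |4 6; 2 -6| = 4·(-24 − 12) = -144
Sum: (-72) + (-144) = -216

The determinant is -216.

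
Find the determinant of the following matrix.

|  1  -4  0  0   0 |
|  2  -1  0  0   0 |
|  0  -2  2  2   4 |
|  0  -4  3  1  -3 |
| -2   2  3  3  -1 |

196

The matrix is block lower-triangular with a 2×2 block and a 3×3 block on the diagonal, so its determinant equals the product of the determinants of the diagonal blocks.
det of the 2×2 block = 7
det of the 3×3 block = 28
det = (7)·(28) = 196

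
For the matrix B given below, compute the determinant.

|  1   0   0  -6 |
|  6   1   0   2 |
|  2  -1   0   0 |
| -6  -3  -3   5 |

The determinant is 150.

Expand along column 3 (it has 3 zeros):
  − (-3) · M_43   where M_43 = det([1 0 -6; 6 1 2; 2 -1 0]) = 50
det = (-1)·(-3)·(50) = 150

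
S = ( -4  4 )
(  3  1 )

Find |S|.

det(S) = (-4)·1 − 4·3 = -4 − 12 = -16

det(S) = -16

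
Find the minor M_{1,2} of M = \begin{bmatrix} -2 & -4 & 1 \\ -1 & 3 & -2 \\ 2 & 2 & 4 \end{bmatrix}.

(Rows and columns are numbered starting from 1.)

Delete row 1 and column 2; the remaining 2×2 submatrix is [-1 -2; 2 4].
Its determinant is (-1)·4 − (-2)·2 = 0.

The minor is 0.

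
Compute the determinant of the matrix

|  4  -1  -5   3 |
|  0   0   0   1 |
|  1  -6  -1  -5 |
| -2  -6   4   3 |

The determinant is -28.

Expand along row 2 (it has 3 zeros):
  + (1) · M_24   where M_24 = det([4 -1 -5; 1 -6 -1; -2 -6 4]) = -28
det = (+1)·(1)·(-28) = -28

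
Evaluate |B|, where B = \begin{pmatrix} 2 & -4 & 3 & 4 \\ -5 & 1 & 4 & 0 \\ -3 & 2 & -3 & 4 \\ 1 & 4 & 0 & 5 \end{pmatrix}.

Expand along row 2 (it has 1 zero):
  − (-5) · M_21   where M_21 = det([-4 3 4; 2 -3 4; 4 0 5]) = 126
  + (1) · M_22   where M_22 = det([2 3 4; -3 -3 4; 1 0 5]) = 39
  − (4) · M_23   where M_23 = det([2 -4 4; -3 2 4; 1 4 5]) = -144
det = (-1)·(-5)·(126) + (+1)·(1)·(39) + (-1)·(4)·(-144) = 1245

|B| = 1245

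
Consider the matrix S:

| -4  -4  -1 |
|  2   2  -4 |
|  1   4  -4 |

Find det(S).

Expand along row 1:
  + (-4) · |2 -4; 4 -4| = (-4)·(-8 − (-16)) = -32
  − (-4) · |2 -4; 1 -4| = −(-4)·(-8 − (-4)) = -16
  + (-1) · |2 2; 1 4| = (-1)·(8 − 2) = -6
Sum: (-32) + (-16) + (-6) = -54

The determinant is -54.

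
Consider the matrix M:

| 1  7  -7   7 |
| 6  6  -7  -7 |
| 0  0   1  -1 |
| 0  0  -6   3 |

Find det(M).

M is block upper-triangular with a 2×2 block and a 2×2 block on the diagonal, so its determinant equals the product of the determinants of the diagonal blocks.
det of the 2×2 block = -36
det of the 2×2 block = -3
det = (-36)·(-3) = 108

det(M) = 108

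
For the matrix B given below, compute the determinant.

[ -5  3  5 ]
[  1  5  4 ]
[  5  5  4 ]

-52

Expand along row 1:
  + (-5) · |5 4; 5 4| = (-5)·(20 − 20) = 0
  − 3 · |1 4; 5 4| = −3·(4 − 20) = 48
  + 5 · |1 5; 5 5| = 5·(5 − 25) = -100
Sum: (0) + (48) + (-100) = -52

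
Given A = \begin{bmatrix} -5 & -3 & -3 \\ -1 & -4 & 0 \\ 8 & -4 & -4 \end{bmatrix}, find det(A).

The determinant is -176.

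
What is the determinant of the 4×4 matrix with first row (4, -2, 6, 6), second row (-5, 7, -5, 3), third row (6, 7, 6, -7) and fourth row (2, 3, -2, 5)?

-3984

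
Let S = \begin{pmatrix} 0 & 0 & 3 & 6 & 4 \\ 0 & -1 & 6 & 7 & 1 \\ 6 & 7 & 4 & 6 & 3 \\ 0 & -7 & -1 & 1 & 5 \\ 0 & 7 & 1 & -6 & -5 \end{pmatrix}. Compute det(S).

det(S) = 4980

Expand along column 1 (it has 4 zeros):
  + (6) · M_31   where M_31 = det([0 3 6 4; -1 6 7 1; -7 -1 1 5; 7 1 -6 -5]) = 830
det = (+1)·(6)·(830) = 4980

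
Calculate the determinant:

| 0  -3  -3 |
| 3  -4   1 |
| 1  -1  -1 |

Expand along row 1:
  − (-3) · |3 1; 1 -1| = −(-3)·(-3 − 1) = -12
  + (-3) · |3 -4; 1 -1| = (-3)·(-3 − (-4)) = -3
Sum: (-12) + (-3) = -15

-15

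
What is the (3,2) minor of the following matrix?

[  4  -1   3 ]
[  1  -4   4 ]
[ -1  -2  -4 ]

13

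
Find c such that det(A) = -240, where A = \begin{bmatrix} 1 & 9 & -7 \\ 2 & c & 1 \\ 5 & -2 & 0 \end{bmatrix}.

-9

Expanding along the row containing c, det(A) is linear in c: det(A) = (35)·c + (75).
Set (35)·c + (75) = -240  ⇒  (35)·c = -315  ⇒  c = -9.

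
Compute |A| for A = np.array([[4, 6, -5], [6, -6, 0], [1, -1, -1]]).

Expand along column 3:
  + (-5) · |6 -6; 1 -1| = (-5)·(-6 − (-6)) = 0
  + (-1) · |4 6; 6 -6| = (-1)·(-24 − 36) = 60
Sum: (0) + (60) = 60

60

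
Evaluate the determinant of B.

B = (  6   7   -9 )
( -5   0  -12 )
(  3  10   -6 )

Expand along row 2:
  − (-5) · |7 -9; 10 -6| = −(-5)·(-42 − (-90)) = 240
  − (-12) · |6 7; 3 10| = −(-12)·(60 − 21) = 468
Sum: (240) + (468) = 708

|B| = 708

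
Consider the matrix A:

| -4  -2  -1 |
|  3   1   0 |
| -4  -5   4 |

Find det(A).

19

Expand along column 3:
  + (-1) · |3 1; -4 -5| = (-1)·(-15 − (-4)) = 11
  + 4 · |-4 -2; 3 1| = 4·(-4 − (-6)) = 8
Sum: (11) + (8) = 19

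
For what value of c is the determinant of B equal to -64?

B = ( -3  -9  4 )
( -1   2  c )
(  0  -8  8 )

c = -1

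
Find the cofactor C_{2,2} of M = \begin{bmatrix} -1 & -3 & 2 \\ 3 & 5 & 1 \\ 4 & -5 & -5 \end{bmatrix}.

Delete row 2 and column 2; the remaining 2×2 submatrix is [-1 2; 4 -5].
Its determinant is (-1)·(-5) − 2·4 = -3.
The cofactor carries sign (−1)^(2+2) = +1, so C_{2,2} = +(-3) = -3.

-3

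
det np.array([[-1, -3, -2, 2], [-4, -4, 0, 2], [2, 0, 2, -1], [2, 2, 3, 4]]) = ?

-196

Expand along row 2 (it has 1 zero):
  − (-4) · M_21   where M_21 = det([-3 -2 2; 0 2 -1; 2 3 4]) = -37
  + (-4) · M_22   where M_22 = det([-1 -2 2; 2 2 -1; 2 3 4]) = 13
  + (2) · M_24   where M_24 = det([-1 -3 -2; 2 0 2; 2 2 3]) = 2
det = (-1)·(-4)·(-37) + (+1)·(-4)·(13) + (+1)·(2)·(2) = -196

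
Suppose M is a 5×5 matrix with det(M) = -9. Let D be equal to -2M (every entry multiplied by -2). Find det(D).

The determinant is 288.

For a 5×5 matrix, det(-2M) = (-2)^5·det(M) = -32·det(M).
det(D) = (-32)·(-9) = 288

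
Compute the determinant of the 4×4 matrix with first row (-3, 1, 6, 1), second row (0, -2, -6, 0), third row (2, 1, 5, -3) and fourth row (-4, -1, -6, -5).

Expand along row 2 (it has 2 zeros):
  + (-2) · M_22   where M_22 = det([-3 6 1; 2 5 -3; -4 -6 -5]) = 269
  − (-6) · M_23   where M_23 = det([-3 1 1; 2 1 -3; -4 -1 -5]) = 48
det = (+1)·(-2)·(269) + (-1)·(-6)·(48) = -250

The determinant is -250.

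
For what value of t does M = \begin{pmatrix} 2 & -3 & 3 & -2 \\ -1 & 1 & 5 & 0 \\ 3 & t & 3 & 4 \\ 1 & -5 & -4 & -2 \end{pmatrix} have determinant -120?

Expanding along the row containing t, det(M) is linear in t: det(M) = (24)·t + (-240).
Set (24)·t + (-240) = -120  ⇒  (24)·t = 120  ⇒  t = 5.

t = 5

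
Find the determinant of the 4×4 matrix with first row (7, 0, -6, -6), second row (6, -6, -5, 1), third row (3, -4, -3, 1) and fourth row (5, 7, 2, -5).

0

Expand along row 1 (it has 1 zero):
  + (7) · M_11   where M_11 = det([-6 -5 1; -4 -3 1; 7 2 -5]) = 0
  + (-6) · M_13   where M_13 = det([6 -6 1; 3 -4 1; 5 7 -5]) = -1
  − (-6) · M_14   where M_14 = det([6 -6 -5; 3 -4 -3; 5 7 2]) = -1
det = (+1)·(7)·(0) + (+1)·(-6)·(-1) + (-1)·(-6)·(-1) = 0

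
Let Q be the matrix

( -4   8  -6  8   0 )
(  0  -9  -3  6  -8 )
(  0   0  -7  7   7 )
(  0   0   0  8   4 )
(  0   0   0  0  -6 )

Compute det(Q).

Q is upper triangular, so det(Q) is the product of the diagonal entries:
det = (-4) · (-9) · (-7) · (8) · (-6) = 12096

The determinant is 12096.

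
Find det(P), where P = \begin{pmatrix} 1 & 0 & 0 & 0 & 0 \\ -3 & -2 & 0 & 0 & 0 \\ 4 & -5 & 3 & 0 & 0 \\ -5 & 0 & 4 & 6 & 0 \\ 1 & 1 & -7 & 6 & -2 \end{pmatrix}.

|P| = 72

P is lower triangular, so det(P) is the product of the diagonal entries:
det = (1) · (-2) · (3) · (6) · (-2) = 72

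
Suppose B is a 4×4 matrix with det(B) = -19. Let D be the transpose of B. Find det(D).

det(D) = -19

det(Bᵀ) = det(B).
det(D) = (1)·(-19) = -19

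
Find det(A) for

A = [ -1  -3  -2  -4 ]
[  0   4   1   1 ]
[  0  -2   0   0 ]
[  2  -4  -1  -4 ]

14

Expand along row 3 (it has 3 zeros):
  − (-2) · M_32   where M_32 = det([-1 -2 -4; 0 1 1; 2 -1 -4]) = 7
det = (-1)·(-2)·(7) = 14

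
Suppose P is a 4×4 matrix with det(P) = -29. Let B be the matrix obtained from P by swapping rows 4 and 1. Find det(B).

Swapping two rows multiplies the determinant by −1.
det(B) = (-1)·(-29) = 29

det(B) = 29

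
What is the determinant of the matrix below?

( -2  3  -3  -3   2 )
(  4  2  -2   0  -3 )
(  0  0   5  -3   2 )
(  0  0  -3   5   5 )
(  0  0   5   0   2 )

The matrix is block upper-triangular with a 2×2 block and a 3×3 block on the diagonal, so its determinant equals the product of the determinants of the diagonal blocks.
det of the 2×2 block = -16
det of the 3×3 block = -93
det = (-16)·(-93) = 1488

1488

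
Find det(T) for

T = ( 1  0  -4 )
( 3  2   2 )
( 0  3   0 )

Expand along row 3:
  − 3 · |1 -4; 3 2| = −3·(2 − (-12)) = -42

-42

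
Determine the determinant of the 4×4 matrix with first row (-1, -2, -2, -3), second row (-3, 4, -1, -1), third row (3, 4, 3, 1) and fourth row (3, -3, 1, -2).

-44

Expand along row 1:
  + (-1) · M_11   where M_11 = det([4 -1 -1; 4 3 1; -3 1 -2]) = -46
  − (-2) · M_12   where M_12 = det([-3 -1 -1; 3 3 1; 3 1 -2]) = 18
  + (-2) · M_13   where M_13 = det([-3 4 -1; 3 4 1; 3 -3 -2]) = 72
  − (-3) · M_14   where M_14 = det([-3 4 -1; 3 4 3; 3 -3 1]) = 6
det = (+1)·(-1)·(-46) + (-1)·(-2)·(18) + (+1)·(-2)·(72) + (-1)·(-3)·(6) = -44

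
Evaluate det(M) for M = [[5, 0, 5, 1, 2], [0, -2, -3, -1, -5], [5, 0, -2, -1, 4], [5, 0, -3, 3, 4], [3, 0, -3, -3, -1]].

Expand along column 2 (it has 4 zeros):
  + (-2) · M_22   where M_22 = det([5 5 1 2; 5 -2 -1 4; 5 -3 3 4; 3 -3 -3 -1]) = 606
det = (+1)·(-2)·(606) = -1212

det(M) = -1212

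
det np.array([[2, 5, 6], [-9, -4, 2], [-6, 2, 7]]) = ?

Expand along row 1:
  + 2 · |-4 2; 2 7| = 2·(-28 − 4) = -64
  − 5 · |-9 2; -6 7| = −5·(-63 − (-12)) = 255
  + 6 · |-9 -4; -6 2| = 6·(-18 − 24) = -252
Sum: (-64) + (255) + (-252) = -61

-61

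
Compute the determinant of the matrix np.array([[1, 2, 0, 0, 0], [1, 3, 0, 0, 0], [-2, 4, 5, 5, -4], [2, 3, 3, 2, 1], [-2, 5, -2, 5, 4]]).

The matrix is block lower-triangular with a 2×2 block and a 3×3 block on the diagonal, so its determinant equals the product of the determinants of the diagonal blocks.
det of the 2×2 block = 1
det of the 3×3 block = -131
det = (1)·(-131) = -131

-131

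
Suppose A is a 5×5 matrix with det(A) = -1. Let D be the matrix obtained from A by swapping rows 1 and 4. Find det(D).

Swapping two rows multiplies the determinant by −1.
det(D) = (-1)·(-1) = 1

det(D) = 1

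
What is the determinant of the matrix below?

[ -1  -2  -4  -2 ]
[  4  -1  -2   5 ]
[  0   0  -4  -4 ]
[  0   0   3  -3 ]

The matrix is block upper-triangular with a 2×2 block and a 2×2 block on the diagonal, so its determinant equals the product of the determinants of the diagonal blocks.
det of the 2×2 block = 9
det of the 2×2 block = 24
det = (9)·(24) = 216

216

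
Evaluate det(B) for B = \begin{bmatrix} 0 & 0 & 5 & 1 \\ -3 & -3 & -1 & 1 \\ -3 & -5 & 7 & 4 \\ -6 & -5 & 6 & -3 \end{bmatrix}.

Expand along row 1 (it has 2 zeros):
  + (5) · M_13   where M_13 = det([-3 -3 1; -3 -5 4; -6 -5 -3]) = -21
  − (1) · M_14   where M_14 = det([-3 -3 -1; -3 -5 7; -6 -5 6]) = 72
det = (+1)·(5)·(-21) + (-1)·(1)·(72) = -177

-177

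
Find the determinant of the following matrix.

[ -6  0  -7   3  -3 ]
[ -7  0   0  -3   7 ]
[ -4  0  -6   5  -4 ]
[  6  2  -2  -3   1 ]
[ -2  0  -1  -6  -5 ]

1252

Expand along column 2 (it has 4 zeros):
  + (2) · M_42   where M_42 = det([-6 -7 3 -3; -7 0 -3 7; -4 -6 5 -4; -2 -1 -6 -5]) = 626
det = (+1)·(2)·(626) = 1252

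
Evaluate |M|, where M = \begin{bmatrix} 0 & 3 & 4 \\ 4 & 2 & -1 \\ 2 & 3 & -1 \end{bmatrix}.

det(M) = 38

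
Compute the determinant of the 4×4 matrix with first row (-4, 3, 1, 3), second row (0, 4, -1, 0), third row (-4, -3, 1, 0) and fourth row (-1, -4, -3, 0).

Expand along column 4 (it has 3 zeros):
  − (3) · M_14   where M_14 = det([0 4 -1; -4 -3 1; -1 -4 -3]) = -65
det = (-1)·(3)·(-65) = 195

The determinant is 195.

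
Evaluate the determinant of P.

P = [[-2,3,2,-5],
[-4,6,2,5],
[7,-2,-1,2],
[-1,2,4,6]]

Expand along row 1:
  + (-2) · M_11   where M_11 = det([6 2 5; -2 -1 2; 2 4 6]) = -82
  − (3) · M_12   where M_12 = det([-4 2 5; 7 -1 2; -1 4 6]) = 103
  + (2) · M_13   where M_13 = det([-4 6 5; 7 -2 2; -1 2 6]) = -140
  − (-5) · M_14   where M_14 = det([-4 6 2; 7 -2 -1; -1 2 4]) = -114
det = (+1)·(-2)·(-82) + (-1)·(3)·(103) + (+1)·(2)·(-140) + (-1)·(-5)·(-114) = -995

-995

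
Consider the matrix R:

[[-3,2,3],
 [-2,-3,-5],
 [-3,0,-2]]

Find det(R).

det(R) = -23

Expand along row 3:
  + (-3) · |2 3; -3 -5| = (-3)·(-10 − (-9)) = 3
  + (-2) · |-3 2; -2 -3| = (-2)·(9 − (-4)) = -26
Sum: (3) + (-26) = -23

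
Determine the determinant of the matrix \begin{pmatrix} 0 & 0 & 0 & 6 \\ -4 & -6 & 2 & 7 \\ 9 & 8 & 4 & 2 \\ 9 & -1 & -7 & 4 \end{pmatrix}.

Expand along row 1 (it has 3 zeros):
  − (6) · M_14   where M_14 = det([-4 -6 2; 9 8 4; 9 -1 -7]) = -548
det = (-1)·(6)·(-548) = 3288

The determinant is 3288.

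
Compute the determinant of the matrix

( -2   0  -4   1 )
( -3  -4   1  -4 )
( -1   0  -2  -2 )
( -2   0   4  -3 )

The determinant is 160.

Expand along column 2 (it has 3 zeros):
  + (-4) · M_22   where M_22 = det([-2 -4 1; -1 -2 -2; -2 4 -3]) = -40
det = (+1)·(-4)·(-40) = 160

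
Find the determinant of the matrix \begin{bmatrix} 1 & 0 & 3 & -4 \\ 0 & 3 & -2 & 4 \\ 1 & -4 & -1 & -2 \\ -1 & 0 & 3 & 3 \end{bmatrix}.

Expand along column 2 (it has 2 zeros):
  + (3) · M_22   where M_22 = det([1 3 -4; 1 -1 -2; -1 3 3]) = -8
  − (-4) · M_32   where M_32 = det([1 3 -4; 0 -2 4; -1 3 3]) = -22
det = (+1)·(3)·(-8) + (-1)·(-4)·(-22) = -112

-112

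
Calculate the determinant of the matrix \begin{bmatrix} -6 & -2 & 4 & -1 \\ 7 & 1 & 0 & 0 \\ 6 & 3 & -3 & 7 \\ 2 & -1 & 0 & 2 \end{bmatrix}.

297

Expand along row 2 (it has 2 zeros):
  − (7) · M_21   where M_21 = det([-2 4 -1; 3 -3 7; -1 0 2]) = -37
  + (1) · M_22   where M_22 = det([-6 4 -1; 6 -3 7; 2 0 2]) = 38
det = (-1)·(7)·(-37) + (+1)·(1)·(38) = 297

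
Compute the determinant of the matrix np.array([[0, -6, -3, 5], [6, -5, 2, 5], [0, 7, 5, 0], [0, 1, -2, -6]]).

Expand along column 1 (it has 3 zeros):
  − (6) · M_21   where M_21 = det([-6 -3 5; 7 5 0; 1 -2 -6]) = -41
det = (-1)·(6)·(-41) = 246

246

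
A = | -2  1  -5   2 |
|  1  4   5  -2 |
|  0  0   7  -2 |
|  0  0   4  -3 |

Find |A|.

A is block upper-triangular with a 2×2 block and a 2×2 block on the diagonal, so its determinant equals the product of the determinants of the diagonal blocks.
det of the 2×2 block = -9
det of the 2×2 block = -13
det = (-9)·(-13) = 117

117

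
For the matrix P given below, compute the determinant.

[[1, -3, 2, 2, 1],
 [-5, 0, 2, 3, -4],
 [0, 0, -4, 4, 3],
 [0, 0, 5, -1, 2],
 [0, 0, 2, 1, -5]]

|P| = -1875

P is block upper-triangular with a 2×2 block and a 3×3 block on the diagonal, so its determinant equals the product of the determinants of the diagonal blocks.
det of the 2×2 block = -15
det of the 3×3 block = 125
det = (-15)·(125) = -1875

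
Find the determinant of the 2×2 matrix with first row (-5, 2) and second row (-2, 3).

-11

det = (-5)·3 − 2·(-2) = -15 − (-4) = -11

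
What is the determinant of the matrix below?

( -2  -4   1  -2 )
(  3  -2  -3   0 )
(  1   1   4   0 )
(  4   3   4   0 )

Expand along column 4 (it has 3 zeros):
  − (-2) · M_14   where M_14 = det([3 -2 -3; 1 1 4; 4 3 4]) = -45
det = (-1)·(-2)·(-45) = -90

The determinant is -90.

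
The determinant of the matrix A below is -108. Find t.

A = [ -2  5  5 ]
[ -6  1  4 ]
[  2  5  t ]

-1

Expanding along the row containing t, det(A) is linear in t: det(A) = (28)·t + (-80).
Set (28)·t + (-80) = -108  ⇒  (28)·t = -28  ⇒  t = -1.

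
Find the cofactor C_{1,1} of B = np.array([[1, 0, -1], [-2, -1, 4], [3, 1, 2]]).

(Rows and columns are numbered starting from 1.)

Delete row 1 and column 1; the remaining 2×2 submatrix is [-1 4; 1 2].
Its determinant is (-1)·2 − 4·1 = -6.
The cofactor carries sign (−1)^(1+1) = +1, so C_{1,1} = +(-6) = -6.

-6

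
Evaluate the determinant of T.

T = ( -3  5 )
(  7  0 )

det(T) = (-3)·0 − 5·7 = 0 − 35 = -35

det(T) = -35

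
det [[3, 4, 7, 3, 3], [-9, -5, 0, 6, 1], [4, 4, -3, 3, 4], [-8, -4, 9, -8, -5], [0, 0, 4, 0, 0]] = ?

The determinant is 1268.

Expand along row 5 (it has 4 zeros):
  + (4) · M_53   where M_53 = det([3 4 3 3; -9 -5 6 1; 4 4 3 4; -8 -4 -8 -5]) = 317
det = (+1)·(4)·(317) = 1268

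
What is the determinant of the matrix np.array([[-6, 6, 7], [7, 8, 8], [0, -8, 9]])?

Expand along row 3:
  − (-8) · |-6 7; 7 8| = −(-8)·(-48 − 49) = -776
  + 9 · |-6 6; 7 8| = 9·(-48 − 42) = -810
Sum: (-776) + (-810) = -1586

The determinant is -1586.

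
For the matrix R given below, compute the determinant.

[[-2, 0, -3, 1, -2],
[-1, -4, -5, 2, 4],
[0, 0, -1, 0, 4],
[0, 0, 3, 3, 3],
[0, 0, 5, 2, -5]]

|R| = -120

R is block upper-triangular with a 2×2 block and a 3×3 block on the diagonal, so its determinant equals the product of the determinants of the diagonal blocks.
det of the 2×2 block = 8
det of the 3×3 block = -15
det = (8)·(-15) = -120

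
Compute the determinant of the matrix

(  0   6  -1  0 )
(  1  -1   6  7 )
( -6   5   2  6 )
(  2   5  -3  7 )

The determinant is -2395.

Expand along row 1 (it has 2 zeros):
  − (6) · M_12   where M_12 = det([1 6 7; -6 2 6; 2 -3 7]) = 454
  + (-1) · M_13   where M_13 = det([1 -1 7; -6 5 6; 2 5 7]) = -329
det = (-1)·(6)·(454) + (+1)·(-1)·(-329) = -2395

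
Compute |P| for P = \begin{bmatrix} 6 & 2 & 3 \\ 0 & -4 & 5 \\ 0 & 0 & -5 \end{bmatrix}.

P is upper triangular, so det(P) is the product of the diagonal entries:
det = (6) · (-4) · (-5) = 120

120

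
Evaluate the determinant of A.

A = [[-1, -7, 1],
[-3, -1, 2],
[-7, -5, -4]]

Expand along row 1:
  + (-1) · |-1 2; -5 -4| = (-1)·(4 − (-10)) = -14
  − (-7) · |-3 2; -7 -4| = −(-7)·(12 − (-14)) = 182
  + 1 · |-3 -1; -7 -5| = 1·(15 − 7) = 8
Sum: (-14) + (182) + (8) = 176

The determinant is 176.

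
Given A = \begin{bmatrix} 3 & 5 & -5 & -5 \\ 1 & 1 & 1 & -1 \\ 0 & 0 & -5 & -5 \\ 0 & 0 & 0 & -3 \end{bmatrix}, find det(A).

A is block upper-triangular with a 2×2 block and a 2×2 block on the diagonal, so its determinant equals the product of the determinants of the diagonal blocks.
det of the 2×2 block = -2
det of the 2×2 block = 15
det = (-2)·(15) = -30

The determinant is -30.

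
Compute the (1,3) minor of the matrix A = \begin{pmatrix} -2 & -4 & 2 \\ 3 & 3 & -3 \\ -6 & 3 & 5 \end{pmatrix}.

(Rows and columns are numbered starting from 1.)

The minor is 27.

Delete row 1 and column 3; the remaining 2×2 submatrix is [3 3; -6 3].
Its determinant is 3·3 − 3·(-6) = 27.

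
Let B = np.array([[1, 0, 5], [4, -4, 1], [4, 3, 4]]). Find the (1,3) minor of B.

Delete row 1 and column 3; the remaining 2×2 submatrix is [4 -4; 4 3].
Its determinant is 4·3 − (-4)·4 = 28.

28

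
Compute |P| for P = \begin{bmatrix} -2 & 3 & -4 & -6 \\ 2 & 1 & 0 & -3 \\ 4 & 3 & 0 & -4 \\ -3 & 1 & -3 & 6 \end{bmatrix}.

Expand along column 3 (it has 2 zeros):
  + (-4) · M_13   where M_13 = det([2 1 -3; 4 3 -4; -3 1 6]) = -7
  − (-3) · M_43   where M_43 = det([-2 3 -6; 2 1 -3; 4 3 -4]) = -34
det = (+1)·(-4)·(-7) + (-1)·(-3)·(-34) = -74

The determinant is -74.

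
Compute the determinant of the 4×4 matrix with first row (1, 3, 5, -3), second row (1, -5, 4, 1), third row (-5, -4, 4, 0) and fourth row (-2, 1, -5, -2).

681

Expand along row 3 (it has 1 zero):
  + (-5) · M_31   where M_31 = det([3 5 -3; -5 4 1; 1 -5 -2]) = -117
  − (-4) · M_32   where M_32 = det([1 5 -3; 1 4 1; -2 -5 -2]) = -12
  + (4) · M_33   where M_33 = det([1 3 -3; 1 -5 1; -2 1 -2]) = 36
det = (+1)·(-5)·(-117) + (-1)·(-4)·(-12) + (+1)·(4)·(36) = 681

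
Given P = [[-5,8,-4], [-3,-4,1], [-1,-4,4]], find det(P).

Expand along row 1:
  + (-5) · |-4 1; -4 4| = (-5)·(-16 − (-4)) = 60
  − 8 · |-3 1; -1 4| = −8·(-12 − (-1)) = 88
  + (-4) · |-3 -4; -1 -4| = (-4)·(12 − 4) = -32
Sum: (60) + (88) + (-32) = 116

The determinant is 116.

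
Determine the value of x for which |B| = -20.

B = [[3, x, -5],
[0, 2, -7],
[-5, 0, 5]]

Expanding along the column containing x, det(B) is linear in x: det(B) = (35)·x + (-20).
Set (35)·x + (-20) = -20  ⇒  (35)·x = 0  ⇒  x = 0.

0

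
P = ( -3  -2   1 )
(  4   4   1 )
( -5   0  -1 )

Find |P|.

Expand along row 3:
  + (-5) · |-2 1; 4 1| = (-5)·(-2 − 4) = 30
  + (-1) · |-3 -2; 4 4| = (-1)·(-12 − (-8)) = 4
Sum: (30) + (4) = 34

34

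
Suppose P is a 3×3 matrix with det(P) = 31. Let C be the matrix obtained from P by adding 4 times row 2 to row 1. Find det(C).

Adding a multiple of one row to another leaves the determinant unchanged.
det(C) = (1)·(31) = 31

31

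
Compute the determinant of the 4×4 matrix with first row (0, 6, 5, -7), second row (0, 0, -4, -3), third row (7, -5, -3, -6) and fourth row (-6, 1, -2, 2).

Expand along row 2 (it has 2 zeros):
  − (-4) · M_23   where M_23 = det([0 6 -7; 7 -5 -6; -6 1 2]) = 293
  + (-3) · M_24   where M_24 = det([0 6 5; 7 -5 -3; -6 1 -2]) = 77
det = (-1)·(-4)·(293) + (+1)·(-3)·(77) = 941

The determinant is 941.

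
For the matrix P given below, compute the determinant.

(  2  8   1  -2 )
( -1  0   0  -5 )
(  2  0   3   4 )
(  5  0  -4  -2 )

-840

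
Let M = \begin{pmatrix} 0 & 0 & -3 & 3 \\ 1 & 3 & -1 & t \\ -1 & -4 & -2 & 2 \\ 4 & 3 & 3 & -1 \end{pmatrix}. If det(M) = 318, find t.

Expanding along the row containing t, det(M) is linear in t: det(M) = (-39)·t + (45).
Set (-39)·t + (45) = 318  ⇒  (-39)·t = 273  ⇒  t = -7.

-7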